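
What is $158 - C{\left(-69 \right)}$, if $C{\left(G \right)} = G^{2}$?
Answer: $-4603$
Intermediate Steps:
$158 - C{\left(-69 \right)} = 158 - \left(-69\right)^{2} = 158 - 4761 = -4603$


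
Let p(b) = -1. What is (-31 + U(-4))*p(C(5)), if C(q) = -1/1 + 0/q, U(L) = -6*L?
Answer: 7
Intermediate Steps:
C(q) = -1 (C(q) = -1*1 + 0 = -1 + 0 = -1)
(-31 + U(-4))*p(C(5)) = (-31 - 6*(-4))*(-1) = (-31 + 24)*(-1) = -7*(-1) = 7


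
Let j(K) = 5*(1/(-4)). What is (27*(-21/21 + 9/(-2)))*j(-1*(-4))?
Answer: 1485/8 ≈ 185.63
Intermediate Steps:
j(K) = -5/4 (j(K) = 5*(1*(-¼)) = 5*(-¼) = -5/4)
(27*(-21/21 + 9/(-2)))*j(-1*(-4)) = (27*(-21/21 + 9/(-2)))*(-5/4) = (27*(-21*1/21 + 9*(-½)))*(-5/4) = (27*(-1 - 9/2))*(-5/4) = (27*(-11/2))*(-5/4) = -297/2*(-5/4) = 1485/8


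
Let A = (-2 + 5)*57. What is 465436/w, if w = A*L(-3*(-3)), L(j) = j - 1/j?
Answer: 116359/380 ≈ 306.21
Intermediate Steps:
A = 171 (A = 3*57 = 171)
w = 1520 (w = 171*(-3*(-3) - 1/((-3*(-3)))) = 171*(9 - 1/9) = 171*(80/9) = 1520)
465436/w = 465436/1520 = 465436*(1/1520) = 116359/380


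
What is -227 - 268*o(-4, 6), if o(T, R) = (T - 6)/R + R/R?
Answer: -145/3 ≈ -48.333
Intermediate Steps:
o(T, R) = 1 + (-6 + T)/R (o(T, R) = (-6 + T)/R + 1 = 1 + (-6 + T)/R)
-227 - 268*o(-4, 6) = -227 - 268*(-6 + 6 - 4)/6 = -227 - 134*(-4)/3 = -227 - 268*(-⅔) = -227 + 536/3 = -145/3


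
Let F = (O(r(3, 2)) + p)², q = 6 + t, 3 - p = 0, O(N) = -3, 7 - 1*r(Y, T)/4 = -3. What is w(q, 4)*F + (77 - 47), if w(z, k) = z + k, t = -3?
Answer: 30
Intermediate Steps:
r(Y, T) = 40 (r(Y, T) = 28 - 4*(-3) = 28 + 12 = 40)
p = 3 (p = 3 - 1*0 = 3 + 0 = 3)
q = 3 (q = 6 - 3 = 3)
F = 0 (F = (-3 + 3)² = 0² = 0)
w(z, k) = k + z
w(q, 4)*F + (77 - 47) = (4 + 3)*0 + (77 - 47) = 7*0 + 30 = 0 + 30 = 30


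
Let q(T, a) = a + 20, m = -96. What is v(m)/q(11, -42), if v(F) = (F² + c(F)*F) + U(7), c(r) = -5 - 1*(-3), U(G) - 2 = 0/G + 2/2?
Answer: -9411/22 ≈ -427.77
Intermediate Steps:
U(G) = 3 (U(G) = 2 + (0/G + 2/2) = 2 + (0 + 2*(½)) = 2 + (0 + 1) = 2 + 1 = 3)
c(r) = -2 (c(r) = -5 + 3 = -2)
q(T, a) = 20 + a
v(F) = 3 + F² - 2*F (v(F) = (F² - 2*F) + 3 = 3 + F² - 2*F)
v(m)/q(11, -42) = (3 + (-96)² - 2*(-96))/(20 - 42) = (3 + 9216 + 192)/(-22) = 9411*(-1/22) = -9411/22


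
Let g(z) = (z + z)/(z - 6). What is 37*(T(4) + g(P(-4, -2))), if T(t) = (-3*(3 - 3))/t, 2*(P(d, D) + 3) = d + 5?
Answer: 370/17 ≈ 21.765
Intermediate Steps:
P(d, D) = -½ + d/2 (P(d, D) = -3 + (d + 5)/2 = -3 + (5 + d)/2 = -3 + (5/2 + d/2) = -½ + d/2)
T(t) = 0 (T(t) = (-3*0)/t = 0/t = 0)
g(z) = 2*z/(-6 + z) (g(z) = (2*z)/(-6 + z) = 2*z/(-6 + z))
37*(T(4) + g(P(-4, -2))) = 37*(0 + 2*(-½ + (½)*(-4))/(-6 + (-½ + (½)*(-4)))) = 37*(0 + 2*(-½ - 2)/(-6 + (-½ - 2))) = 37*(0 + 2*(-5/2)/(-6 - 5/2)) = 37*(0 + 2*(-5/2)/(-17/2)) = 37*(0 + 2*(-5/2)*(-2/17)) = 37*(0 + 10/17) = 37*(10/17) = 370/17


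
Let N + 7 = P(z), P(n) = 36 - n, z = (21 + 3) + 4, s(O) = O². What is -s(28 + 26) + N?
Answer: -2915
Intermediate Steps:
z = 28 (z = 24 + 4 = 28)
N = 1 (N = -7 + (36 - 1*28) = -7 + (36 - 28) = -7 + 8 = 1)
-s(28 + 26) + N = -(28 + 26)² + 1 = -1*54² + 1 = -1*2916 + 1 = -2916 + 1 = -2915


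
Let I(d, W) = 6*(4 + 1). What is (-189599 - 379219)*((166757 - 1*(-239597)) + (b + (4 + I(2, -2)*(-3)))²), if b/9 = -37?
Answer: -331003726470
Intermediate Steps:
b = -333 (b = 9*(-37) = -333)
I(d, W) = 30 (I(d, W) = 6*5 = 30)
(-189599 - 379219)*((166757 - 1*(-239597)) + (b + (4 + I(2, -2)*(-3)))²) = (-189599 - 379219)*((166757 - 1*(-239597)) + (-333 + (4 + 30*(-3)))²) = -568818*((166757 + 239597) + (-333 + (4 - 90))²) = -568818*(406354 + (-333 - 86)²) = -568818*(406354 + (-419)²) = -568818*(406354 + 175561) = -568818*581915 = -331003726470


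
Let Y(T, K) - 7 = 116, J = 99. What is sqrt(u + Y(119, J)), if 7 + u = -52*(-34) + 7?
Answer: sqrt(1891) ≈ 43.486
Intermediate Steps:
Y(T, K) = 123 (Y(T, K) = 7 + 116 = 123)
u = 1768 (u = -7 + (-52*(-34) + 7) = -7 + (1768 + 7) = -7 + 1775 = 1768)
sqrt(u + Y(119, J)) = sqrt(1768 + 123) = sqrt(1891)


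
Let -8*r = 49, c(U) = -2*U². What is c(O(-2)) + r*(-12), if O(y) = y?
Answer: 131/2 ≈ 65.500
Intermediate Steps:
r = -49/8 (r = -⅛*49 = -49/8 ≈ -6.1250)
c(O(-2)) + r*(-12) = -2*(-2)² - 49/8*(-12) = -2*4 + 147/2 = -8 + 147/2 = 131/2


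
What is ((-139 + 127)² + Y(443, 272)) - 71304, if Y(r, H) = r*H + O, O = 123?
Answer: 49459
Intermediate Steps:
Y(r, H) = 123 + H*r (Y(r, H) = r*H + 123 = H*r + 123 = 123 + H*r)
((-139 + 127)² + Y(443, 272)) - 71304 = ((-139 + 127)² + (123 + 272*443)) - 71304 = ((-12)² + (123 + 120496)) - 71304 = (144 + 120619) - 71304 = 120763 - 71304 = 49459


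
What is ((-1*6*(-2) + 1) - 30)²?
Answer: 289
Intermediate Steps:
((-1*6*(-2) + 1) - 30)² = ((-6*(-2) + 1) - 30)² = ((12 + 1) - 30)² = (13 - 30)² = (-17)² = 289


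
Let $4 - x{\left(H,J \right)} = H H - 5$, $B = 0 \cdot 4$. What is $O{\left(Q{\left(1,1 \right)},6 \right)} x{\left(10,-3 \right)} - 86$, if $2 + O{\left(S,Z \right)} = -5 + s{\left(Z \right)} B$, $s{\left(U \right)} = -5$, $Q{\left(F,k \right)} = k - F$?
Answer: $551$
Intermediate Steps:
$B = 0$
$x{\left(H,J \right)} = 9 - H^{2}$ ($x{\left(H,J \right)} = 4 - \left(H H - 5\right) = 4 - \left(H^{2} - 5\right) = 4 - \left(-5 + H^{2}\right) = 9 - H^{2}$)
$O{\left(S,Z \right)} = -7$ ($O{\left(S,Z \right)} = -2 - 5 = -7$)
$O{\left(Q{\left(1,1 \right)},6 \right)} x{\left(10,-3 \right)} - 86 = - 7 \left(9 - 10^{2}\right) - 86 = - 7 \left(9 - 100\right) - 86 = \left(-7\right) \left(-91\right) - 86 = 637 - 86 = 551$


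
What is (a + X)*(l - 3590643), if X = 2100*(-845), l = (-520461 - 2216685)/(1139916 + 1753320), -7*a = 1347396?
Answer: 11919940176868198752/1687721 ≈ 7.0627e+12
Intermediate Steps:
a = -1347396/7 (a = -⅐*1347396 = -1347396/7 ≈ -1.9249e+5)
l = -456191/482206 (l = -2737146/2893236 = -2737146*1/2893236 = -456191/482206 ≈ -0.94605)
X = -1774500
(a + X)*(l - 3590643) = (-1347396/7 - 1774500)*(-456191/482206 - 3590643) = -13768896/7*(-1731430054649/482206) = 11919940176868198752/1687721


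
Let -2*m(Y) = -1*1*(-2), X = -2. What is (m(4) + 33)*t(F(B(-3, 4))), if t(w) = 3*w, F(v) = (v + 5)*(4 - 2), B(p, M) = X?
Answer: 576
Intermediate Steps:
B(p, M) = -2
m(Y) = -1 (m(Y) = -(-1*1)*(-2)/2 = -(-1)*(-2)/2 = -½*2 = -1)
F(v) = 10 + 2*v (F(v) = (5 + v)*2 = 10 + 2*v)
(m(4) + 33)*t(F(B(-3, 4))) = (-1 + 33)*(3*(10 + 2*(-2))) = 32*(3*(10 - 4)) = 32*(3*6) = 32*18 = 576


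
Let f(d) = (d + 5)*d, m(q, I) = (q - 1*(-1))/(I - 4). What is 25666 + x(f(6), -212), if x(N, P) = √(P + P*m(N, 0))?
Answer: 25666 + 3*√371 ≈ 25724.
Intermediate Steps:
m(q, I) = (1 + q)/(-4 + I) (m(q, I) = (q + 1)/(-4 + I) = (1 + q)/(-4 + I))
f(d) = d*(5 + d) (f(d) = (5 + d)*d = d*(5 + d))
x(N, P) = √(P + P*(-¼ - N/4)) (x(N, P) = √(P + P*((1 + N)/(-4 + 0))) = √(P + P*((1 + N)/(-4))) = √(P + P*(-(1 + N)/4)) = √(P + P*(-¼ - N/4)))
25666 + x(f(6), -212) = 25666 + √(-212*(3 - 6*(5 + 6)))/2 = 25666 + √(-212*(3 - 6*11))/2 = 25666 + √(-212*(3 - 1*66))/2 = 25666 + √(-212*(3 - 66))/2 = 25666 + √(-212*(-63))/2 = 25666 + √13356/2 = 25666 + (6*√371)/2 = 25666 + 3*√371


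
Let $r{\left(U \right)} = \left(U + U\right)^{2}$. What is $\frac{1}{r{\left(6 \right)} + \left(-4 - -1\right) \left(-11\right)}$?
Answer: $\frac{1}{177} \approx 0.0056497$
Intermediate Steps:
$r{\left(U \right)} = 4 U^{2}$ ($r{\left(U \right)} = \left(2 U\right)^{2} = 4 U^{2}$)
$\frac{1}{r{\left(6 \right)} + \left(-4 - -1\right) \left(-11\right)} = \frac{1}{4 \cdot 6^{2} + \left(-4 - -1\right) \left(-11\right)} = \frac{1}{4 \cdot 36 + \left(-4 + 1\right) \left(-11\right)} = \frac{1}{144 - -33} = \frac{1}{144 + 33} = \frac{1}{177}$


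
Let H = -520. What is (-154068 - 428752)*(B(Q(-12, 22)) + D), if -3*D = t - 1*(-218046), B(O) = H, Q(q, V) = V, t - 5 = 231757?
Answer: 87688765920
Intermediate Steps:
t = 231762 (t = 5 + 231757 = 231762)
B(O) = -520
D = -149936 (D = -(231762 - 1*(-218046))/3 = -(231762 + 218046)/3 = -1/3*449808 = -149936)
(-154068 - 428752)*(B(Q(-12, 22)) + D) = (-154068 - 428752)*(-520 - 149936) = -582820*(-150456) = 87688765920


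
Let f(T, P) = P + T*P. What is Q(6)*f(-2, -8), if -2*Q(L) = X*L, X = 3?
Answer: -72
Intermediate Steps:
Q(L) = -3*L/2
f(T, P) = P + P*T
Q(6)*f(-2, -8) = (-3/2*6)*(-8*(1 - 2)) = -(-72)*(-1) = -9*8 = -72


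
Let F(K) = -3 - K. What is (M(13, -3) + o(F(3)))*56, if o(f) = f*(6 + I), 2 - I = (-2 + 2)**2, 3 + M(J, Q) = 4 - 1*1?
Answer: -2688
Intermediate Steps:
M(J, Q) = 0 (M(J, Q) = -3 + (4 - 1*1) = -3 + (4 - 1) = -3 + 3 = 0)
I = 2 (I = 2 - (-2 + 2)**2 = 2 - 1*0**2 = 2 - 1*0 = 2 + 0 = 2)
o(f) = 8*f (o(f) = f*(6 + 2) = f*8 = 8*f)
(M(13, -3) + o(F(3)))*56 = (0 + 8*(-3 - 1*3))*56 = (0 + 8*(-3 - 3))*56 = (0 + 8*(-6))*56 = (0 - 48)*56 = -48*56 = -2688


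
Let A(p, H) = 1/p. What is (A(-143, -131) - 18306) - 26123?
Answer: -6353348/143 ≈ -44429.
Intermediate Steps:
(A(-143, -131) - 18306) - 26123 = (1/(-143) - 18306) - 26123 = (-1/143 - 18306) - 26123 = -2617759/143 - 26123 = -6353348/143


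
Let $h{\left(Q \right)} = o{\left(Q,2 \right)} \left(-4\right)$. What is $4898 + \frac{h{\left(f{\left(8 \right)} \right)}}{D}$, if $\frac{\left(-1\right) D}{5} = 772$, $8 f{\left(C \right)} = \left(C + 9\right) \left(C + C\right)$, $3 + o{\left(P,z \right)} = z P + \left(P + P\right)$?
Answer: $\frac{4726703}{965} \approx 4898.1$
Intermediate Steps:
$o{\left(P,z \right)} = -3 + 2 P + P z$ ($o{\left(P,z \right)} = -3 + \left(z P + \left(P + P\right)\right) = -3 + \left(P z + 2 P\right) = -3 + \left(2 P + P z\right) = -3 + 2 P + P z$)
$f{\left(C \right)} = \frac{C \left(9 + C\right)}{4}$ ($f{\left(C \right)} = \frac{\left(C + 9\right) \left(C + C\right)}{8} = \frac{\left(9 + C\right) 2 C}{8} = \frac{2 C \left(9 + C\right)}{8} = \frac{C \left(9 + C\right)}{4}$)
$h{\left(Q \right)} = 12 - 16 Q$ ($h{\left(Q \right)} = \left(-3 + 2 Q + Q 2\right) \left(-4\right) = \left(-3 + 2 Q + 2 Q\right) \left(-4\right) = \left(-3 + 4 Q\right) \left(-4\right) = 12 - 16 Q$)
$D = -3860$ ($D = \left(-5\right) 772 = -3860$)
$4898 + \frac{h{\left(f{\left(8 \right)} \right)}}{D} = 4898 + \frac{12 - 16 \cdot \frac{1}{4} \cdot 8 \left(9 + 8\right)}{-3860} = 4898 + \left(12 - 16 \cdot \frac{1}{4} \cdot 8 \cdot 17\right) \left(- \frac{1}{3860}\right) = 4898 + \left(12 - 544\right) \left(- \frac{1}{3860}\right) = 4898 - - \frac{133}{965} = 4898 + \frac{133}{965} = \frac{4726703}{965}$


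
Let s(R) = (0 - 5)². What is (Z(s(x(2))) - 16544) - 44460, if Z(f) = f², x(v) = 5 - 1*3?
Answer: -60379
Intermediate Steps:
x(v) = 2 (x(v) = 5 - 3 = 2)
s(R) = 25 (s(R) = (-5)² = 25)
(Z(s(x(2))) - 16544) - 44460 = (25² - 16544) - 44460 = (625 - 16544) - 44460 = -15919 - 44460 = -60379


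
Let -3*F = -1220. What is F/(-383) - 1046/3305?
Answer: -5233954/3797445 ≈ -1.3783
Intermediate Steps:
F = 1220/3 (F = -⅓*(-1220) = 1220/3 ≈ 406.67)
F/(-383) - 1046/3305 = (1220/3)/(-383) - 1046/3305 = (1220/3)*(-1/383) - 1046*1/3305 = -1220/1149 - 1046/3305 = -5233954/3797445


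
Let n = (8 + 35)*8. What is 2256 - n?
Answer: 1912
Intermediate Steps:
n = 344 (n = 43*8 = 344)
2256 - n = 2256 - 1*344 = 2256 - 344 = 1912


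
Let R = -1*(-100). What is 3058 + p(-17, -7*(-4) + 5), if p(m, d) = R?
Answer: 3158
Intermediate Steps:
R = 100
p(m, d) = 100
3058 + p(-17, -7*(-4) + 5) = 3058 + 100 = 3158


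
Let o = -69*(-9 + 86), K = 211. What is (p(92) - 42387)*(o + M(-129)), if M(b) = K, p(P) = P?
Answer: 215789090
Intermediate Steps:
M(b) = 211
o = -5313 (o = -69*77 = -5313)
(p(92) - 42387)*(o + M(-129)) = (92 - 42387)*(-5313 + 211) = -42295*(-5102) = 215789090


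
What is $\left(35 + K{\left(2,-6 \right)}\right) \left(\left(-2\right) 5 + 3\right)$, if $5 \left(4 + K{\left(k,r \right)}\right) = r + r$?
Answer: $- \frac{1001}{5} \approx -200.2$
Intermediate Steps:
$K{\left(k,r \right)} = -4 + \frac{2 r}{5}$ ($K{\left(k,r \right)} = -4 + \frac{r + r}{5} = -4 + \frac{2 r}{5}$)
$\left(35 + K{\left(2,-6 \right)}\right) \left(\left(-2\right) 5 + 3\right) = \left(35 + \left(-4 + \frac{2}{5} \left(-6\right)\right)\right) \left(\left(-2\right) 5 + 3\right) = \left(35 - \frac{32}{5}\right) \left(-10 + 3\right) = \left(35 - \frac{32}{5}\right) \left(-7\right) = \frac{143}{5} \left(-7\right) = - \frac{1001}{5}$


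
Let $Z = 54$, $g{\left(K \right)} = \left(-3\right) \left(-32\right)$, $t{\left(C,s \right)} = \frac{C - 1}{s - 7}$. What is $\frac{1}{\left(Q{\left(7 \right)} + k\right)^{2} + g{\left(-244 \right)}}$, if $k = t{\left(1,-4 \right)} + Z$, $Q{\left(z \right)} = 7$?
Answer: $\frac{1}{3817} \approx 0.00026199$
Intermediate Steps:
$t{\left(C,s \right)} = \frac{-1 + C}{-7 + s}$
$g{\left(K \right)} = 96$
$k = 54$ ($k = \frac{-1 + 1}{-7 - 4} + 54 = \frac{1}{-11} \cdot 0 + 54 = \left(- \frac{1}{11}\right) 0 + 54 = 0 + 54 = 54$)
$\frac{1}{\left(Q{\left(7 \right)} + k\right)^{2} + g{\left(-244 \right)}} = \frac{1}{\left(7 + 54\right)^{2} + 96} = \frac{1}{61^{2} + 96} = \frac{1}{3721 + 96} = \frac{1}{3817}$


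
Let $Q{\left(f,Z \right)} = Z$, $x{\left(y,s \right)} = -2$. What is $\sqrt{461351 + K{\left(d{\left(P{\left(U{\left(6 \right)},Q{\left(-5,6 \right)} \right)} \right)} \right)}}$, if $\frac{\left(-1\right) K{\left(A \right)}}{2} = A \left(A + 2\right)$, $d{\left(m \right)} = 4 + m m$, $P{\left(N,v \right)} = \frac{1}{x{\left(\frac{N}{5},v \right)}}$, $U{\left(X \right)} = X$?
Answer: $\frac{\sqrt{7380766}}{4} \approx 679.19$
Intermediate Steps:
$P{\left(N,v \right)} = - \frac{1}{2}$ ($P{\left(N,v \right)} = \frac{1}{-2} = - \frac{1}{2}$)
$d{\left(m \right)} = 4 + m^{2}$
$K{\left(A \right)} = - 2 A \left(2 + A\right)$ ($K{\left(A \right)} = - 2 A \left(A + 2\right) = - 2 A \left(2 + A\right)$)
$\sqrt{461351 + K{\left(d{\left(P{\left(U{\left(6 \right)},Q{\left(-5,6 \right)} \right)} \right)} \right)}} = \sqrt{461351 - 2 \left(4 + \left(- \frac{1}{2}\right)^{2}\right) \left(2 + \left(4 + \left(- \frac{1}{2}\right)^{2}\right)\right)} = \sqrt{461351 - 2 \left(4 + \frac{1}{4}\right) \left(2 + \left(4 + \frac{1}{4}\right)\right)} = \sqrt{461351 - \frac{17 \left(2 + \frac{17}{4}\right)}{2}} = \sqrt{461351 - \frac{17}{2} \cdot \frac{25}{4}} = \sqrt{461351 - \frac{425}{8}} = \sqrt{\frac{3690383}{8}} = \frac{\sqrt{7380766}}{4}$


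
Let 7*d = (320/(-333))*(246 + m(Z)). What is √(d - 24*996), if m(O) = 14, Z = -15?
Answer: 4*I*√903317926/777 ≈ 154.72*I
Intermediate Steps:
d = -83200/2331 (d = ((320/(-333))*(246 + 14))/7 = ((320*(-1/333))*260)/7 = (-320/333*260)/7 = (⅐)*(-83200/333) = -83200/2331 ≈ -35.693)
√(d - 24*996) = √(-83200/2331 - 24*996) = √(-83200/2331 - 23904) = √(-55803424/2331) = 4*I*√903317926/777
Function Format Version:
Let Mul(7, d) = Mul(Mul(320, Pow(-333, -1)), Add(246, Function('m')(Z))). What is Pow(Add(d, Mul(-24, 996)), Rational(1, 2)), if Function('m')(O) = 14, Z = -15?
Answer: Mul(Rational(4, 777), I, Pow(903317926, Rational(1, 2))) ≈ Mul(154.72, I)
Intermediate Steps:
d = Rational(-83200, 2331) (d = Mul(Rational(1, 7), Mul(Mul(320, Pow(-333, -1)), Add(246, 14))) = Mul(Rational(1, 7), Mul(Mul(320, Rational(-1, 333)), 260)) = Mul(Rational(1, 7), Mul(Rational(-320, 333), 260)) = Mul(Rational(1, 7), Rational(-83200, 333)) = Rational(-83200, 2331) ≈ -35.693)
Pow(Add(d, Mul(-24, 996)), Rational(1, 2)) = Pow(Add(Rational(-83200, 2331), Mul(-24, 996)), Rational(1, 2)) = Pow(Add(Rational(-83200, 2331), -23904), Rational(1, 2)) = Pow(Rational(-55803424, 2331), Rational(1, 2)) = Mul(Rational(4, 777), I, Pow(903317926, Rational(1, 2)))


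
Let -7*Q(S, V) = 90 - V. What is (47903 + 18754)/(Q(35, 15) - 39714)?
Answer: -155533/92691 ≈ -1.6780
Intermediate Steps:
Q(S, V) = -90/7 + V/7 (Q(S, V) = -(90 - V)/7 = -90/7 + V/7)
(47903 + 18754)/(Q(35, 15) - 39714) = (47903 + 18754)/((-90/7 + (1/7)*15) - 39714) = 66657/((-90/7 + 15/7) - 39714) = 66657/(-75/7 - 39714) = 66657/(-278073/7) = 66657*(-7/278073) = -155533/92691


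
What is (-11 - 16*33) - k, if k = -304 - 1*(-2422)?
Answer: -2657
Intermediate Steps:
k = 2118 (k = -304 + 2422 = 2118)
(-11 - 16*33) - k = (-11 - 16*33) - 1*2118 = (-11 - 528) - 2118 = -539 - 2118 = -2657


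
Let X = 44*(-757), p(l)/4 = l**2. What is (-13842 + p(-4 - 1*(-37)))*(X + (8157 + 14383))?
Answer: 102145248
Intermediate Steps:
p(l) = 4*l**2
X = -33308
(-13842 + p(-4 - 1*(-37)))*(X + (8157 + 14383)) = (-13842 + 4*(-4 - 1*(-37))**2)*(-33308 + (8157 + 14383)) = (-13842 + 4*(-4 + 37)**2)*(-33308 + 22540) = (-13842 + 4*33**2)*(-10768) = (-13842 + 4*1089)*(-10768) = (-13842 + 4356)*(-10768) = -9486*(-10768) = 102145248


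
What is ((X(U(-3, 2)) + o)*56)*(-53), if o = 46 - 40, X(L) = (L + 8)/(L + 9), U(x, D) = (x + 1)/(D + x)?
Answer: -225568/11 ≈ -20506.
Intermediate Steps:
U(x, D) = (1 + x)/(D + x)
X(L) = (8 + L)/(9 + L)
o = 6
((X(U(-3, 2)) + o)*56)*(-53) = (((8 + (1 - 3)/(2 - 3))/(9 + (1 - 3)/(2 - 3)) + 6)*56)*(-53) = (((8 - 2/(-1))/(9 - 2/(-1)) + 6)*56)*(-53) = (((8 - 1*(-2))/(9 - 1*(-2)) + 6)*56)*(-53) = (((8 + 2)/(9 + 2) + 6)*56)*(-53) = ((10/11 + 6)*56)*(-53) = ((76/11)*56)*(-53) = (4256/11)*(-53) = -225568/11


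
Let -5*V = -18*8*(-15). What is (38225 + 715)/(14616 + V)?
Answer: 3245/1182 ≈ 2.7453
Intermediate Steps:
V = -432 (V = -(-18*8)*(-15)/5 = -(-144)*(-15)/5 = -⅕*2160 = -432)
(38225 + 715)/(14616 + V) = (38225 + 715)/(14616 - 432) = 38940/14184 = 38940*(1/14184) = 3245/1182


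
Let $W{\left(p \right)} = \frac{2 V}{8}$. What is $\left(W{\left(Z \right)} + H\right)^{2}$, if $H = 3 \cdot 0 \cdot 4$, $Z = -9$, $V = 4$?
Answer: $1$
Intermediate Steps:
$H = 0$ ($H = 0 \cdot 4 = 0$)
$W{\left(p \right)} = 1$ ($W{\left(p \right)} = \frac{2 \cdot 4}{8} = 8 \cdot \frac{1}{8} = 1$)
$\left(W{\left(Z \right)} + H\right)^{2} = \left(1 + 0\right)^{2} = 1^{2} = 1$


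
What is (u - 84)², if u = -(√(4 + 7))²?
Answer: 9025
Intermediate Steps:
u = -11 (u = -(√11)² = -1*11 = -11)
(u - 84)² = (-11 - 84)² = (-95)² = 9025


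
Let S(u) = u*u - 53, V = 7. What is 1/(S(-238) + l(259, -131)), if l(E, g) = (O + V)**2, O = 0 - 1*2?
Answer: 1/56616 ≈ 1.7663e-5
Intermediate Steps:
O = -2 (O = 0 - 2 = -2)
l(E, g) = 25 (l(E, g) = (-2 + 7)**2 = 5**2 = 25)
S(u) = -53 + u**2 (S(u) = u**2 - 53 = -53 + u**2)
1/(S(-238) + l(259, -131)) = 1/((-53 + (-238)**2) + 25) = 1/((-53 + 56644) + 25) = 1/(56591 + 25) = 1/56616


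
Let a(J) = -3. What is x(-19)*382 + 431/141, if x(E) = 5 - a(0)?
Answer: 431327/141 ≈ 3059.1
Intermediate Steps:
x(E) = 8 (x(E) = 5 - 1*(-3) = 5 + 3 = 8)
x(-19)*382 + 431/141 = 8*382 + 431/141 = 3056 + 431*(1/141) = 3056 + 431/141 = 431327/141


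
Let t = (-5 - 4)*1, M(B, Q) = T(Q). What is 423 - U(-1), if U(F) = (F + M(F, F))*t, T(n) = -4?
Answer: 378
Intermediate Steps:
M(B, Q) = -4
t = -9 (t = -9*1 = -9)
U(F) = 36 - 9*F (U(F) = (F - 4)*(-9) = (-4 + F)*(-9) = 36 - 9*F)
423 - U(-1) = 423 - (36 - 9*(-1)) = 423 - (36 + 9) = 423 - 1*45 = 423 - 45 = 378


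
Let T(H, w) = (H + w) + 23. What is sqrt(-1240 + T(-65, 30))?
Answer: 2*I*sqrt(313) ≈ 35.384*I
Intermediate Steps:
T(H, w) = 23 + H + w
sqrt(-1240 + T(-65, 30)) = sqrt(-1240 + (23 - 65 + 30)) = sqrt(-1240 - 12) = sqrt(-1252) = 2*I*sqrt(313)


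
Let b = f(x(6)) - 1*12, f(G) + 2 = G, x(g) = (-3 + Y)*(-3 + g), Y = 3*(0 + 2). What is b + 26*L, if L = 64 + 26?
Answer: 2335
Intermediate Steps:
Y = 6 (Y = 3*2 = 6)
x(g) = -9 + 3*g (x(g) = (-3 + 6)*(-3 + g) = 3*(-3 + g) = -9 + 3*g)
L = 90
f(G) = -2 + G
b = -5 (b = (-2 + (-9 + 3*6)) - 1*12 = (-2 + (-9 + 18)) - 12 = (-2 + 9) - 12 = 7 - 12 = -5)
b + 26*L = -5 + 26*90 = -5 + 2340 = 2335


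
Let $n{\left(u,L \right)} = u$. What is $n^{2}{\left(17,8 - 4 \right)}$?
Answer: $289$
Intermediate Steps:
$n^{2}{\left(17,8 - 4 \right)} = 17^{2} = 289$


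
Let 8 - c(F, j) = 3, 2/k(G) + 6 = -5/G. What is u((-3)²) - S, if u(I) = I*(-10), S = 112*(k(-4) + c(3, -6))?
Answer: -11454/19 ≈ -602.84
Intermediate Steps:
k(G) = 2/(-6 - 5/G)
c(F, j) = 5 (c(F, j) = 8 - 1*3 = 8 - 3 = 5)
S = 9744/19 (S = 112*(-2*(-4)/(5 + 6*(-4)) + 5) = 112*(-2*(-4)/(5 - 24) + 5) = 112*(-2*(-4)/(-19) + 5) = 112*(-2*(-4)*(-1/19) + 5) = 112*(-8/19 + 5) = 112*(87/19) = 9744/19 ≈ 512.84)
u(I) = -10*I
u((-3)²) - S = -10*(-3)² - 1*9744/19 = -10*9 - 9744/19 = -90 - 9744/19 = -11454/19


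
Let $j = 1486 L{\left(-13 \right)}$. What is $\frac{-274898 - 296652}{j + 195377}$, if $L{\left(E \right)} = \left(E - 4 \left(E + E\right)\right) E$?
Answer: $\frac{81650}{223223} \approx 0.36578$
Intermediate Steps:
$L{\left(E \right)} = - 7 E^{2}$ ($L{\left(E \right)} = \left(E - 4 \cdot 2 E\right) E = \left(E - 8 E\right) E = - 7 E E = - 7 E^{2}$)
$j = -1757938$ ($j = 1486 \left(- 7 \left(-13\right)^{2}\right) = 1486 \left(\left(-7\right) 169\right) = 1486 \left(-1183\right) = -1757938$)
$\frac{-274898 - 296652}{j + 195377} = \frac{-274898 - 296652}{-1757938 + 195377} = - \frac{571550}{-1562561} = \left(-571550\right) \left(- \frac{1}{1562561}\right) = \frac{81650}{223223}$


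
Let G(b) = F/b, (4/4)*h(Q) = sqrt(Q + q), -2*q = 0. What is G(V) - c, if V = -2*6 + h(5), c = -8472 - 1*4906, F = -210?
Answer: 1862062/139 + 210*sqrt(5)/139 ≈ 13400.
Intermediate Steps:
q = 0 (q = -1/2*0 = 0)
c = -13378 (c = -8472 - 4906 = -13378)
h(Q) = sqrt(Q) (h(Q) = sqrt(Q + 0) = sqrt(Q))
V = -12 + sqrt(5) (V = -2*6 + sqrt(5) = -12 + sqrt(5) ≈ -9.7639)
G(b) = -210/b
G(V) - c = -210/(-12 + sqrt(5)) - 1*(-13378) = -210/(-12 + sqrt(5)) + 13378 = 13378 - 210/(-12 + sqrt(5))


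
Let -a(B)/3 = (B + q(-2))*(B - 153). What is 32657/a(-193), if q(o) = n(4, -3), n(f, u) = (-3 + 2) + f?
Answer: -32657/197220 ≈ -0.16559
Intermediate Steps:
n(f, u) = -1 + f
q(o) = 3 (q(o) = -1 + 4 = 3)
a(B) = -3*(-153 + B)*(3 + B) (a(B) = -3*(B + 3)*(B - 153) = -3*(3 + B)*(-153 + B) = -3*(-153 + B)*(3 + B))
32657/a(-193) = 32657/(1377 - 3*(-193)² + 450*(-193)) = 32657/(1377 - 3*37249 - 86850) = 32657/(1377 - 111747 - 86850) = 32657/(-197220) = 32657*(-1/197220) = -32657/197220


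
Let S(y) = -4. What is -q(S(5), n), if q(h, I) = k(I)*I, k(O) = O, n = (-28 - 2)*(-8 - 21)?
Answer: -756900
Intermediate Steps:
n = 870 (n = -30*(-29) = 870)
q(h, I) = I**2 (q(h, I) = I*I = I**2)
-q(S(5), n) = -1*870**2 = -1*756900 = -756900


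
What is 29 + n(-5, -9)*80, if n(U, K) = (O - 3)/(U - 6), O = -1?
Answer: 639/11 ≈ 58.091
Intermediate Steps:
n(U, K) = -4/(-6 + U) (n(U, K) = (-1 - 3)/(U - 6) = -4/(-6 + U))
29 + n(-5, -9)*80 = 29 - 4/(-6 - 5)*80 = 29 - 4/(-11)*80 = 29 - 4*(-1/11)*80 = 29 + (4/11)*80 = 29 + 320/11 = 639/11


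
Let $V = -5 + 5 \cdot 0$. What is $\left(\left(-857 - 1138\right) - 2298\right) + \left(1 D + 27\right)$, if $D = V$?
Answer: $-4271$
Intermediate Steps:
$V = -5$ ($V = -5 + 0 = -5$)
$D = -5$
$\left(\left(-857 - 1138\right) - 2298\right) + \left(1 D + 27\right) = \left(\left(-857 - 1138\right) - 2298\right) + \left(1 \left(-5\right) + 27\right) = \left(\left(-857 - 1138\right) - 2298\right) + \left(-5 + 27\right) = \left(-1995 - 2298\right) + 22 = -4293 + 22 = -4271$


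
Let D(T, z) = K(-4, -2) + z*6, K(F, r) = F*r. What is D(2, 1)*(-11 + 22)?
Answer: 154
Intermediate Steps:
D(T, z) = 8 + 6*z (D(T, z) = -4*(-2) + z*6 = 8 + 6*z)
D(2, 1)*(-11 + 22) = (8 + 6*1)*(-11 + 22) = (8 + 6)*11 = 14*11 = 154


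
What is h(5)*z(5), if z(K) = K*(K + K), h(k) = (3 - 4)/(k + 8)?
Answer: -50/13 ≈ -3.8462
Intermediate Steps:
h(k) = -1/(8 + k)
z(K) = 2*K² (z(K) = K*(2*K) = 2*K²)
h(5)*z(5) = (-1/(8 + 5))*(2*5²) = (-1/13)*(2*25) = -1*1/13*50 = -1/13*50 = -50/13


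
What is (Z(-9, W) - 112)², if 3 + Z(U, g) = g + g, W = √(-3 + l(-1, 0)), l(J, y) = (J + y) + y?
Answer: 13209 - 920*I ≈ 13209.0 - 920.0*I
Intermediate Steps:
l(J, y) = J + 2*y
W = 2*I (W = √(-3 + (-1 + 2*0)) = √(-3 + (-1 + 0)) = √(-3 - 1) = √(-4) = 2*I ≈ 2.0*I)
Z(U, g) = -3 + 2*g (Z(U, g) = -3 + (g + g) = -3 + 2*g)
(Z(-9, W) - 112)² = ((-3 + 2*(2*I)) - 112)² = ((-3 + 4*I) - 112)² = (-115 + 4*I)²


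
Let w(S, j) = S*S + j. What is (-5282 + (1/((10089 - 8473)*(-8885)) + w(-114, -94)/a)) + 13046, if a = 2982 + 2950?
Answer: 165366338781517/21293151280 ≈ 7766.2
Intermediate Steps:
w(S, j) = j + S² (w(S, j) = S² + j = j + S²)
a = 5932
(-5282 + (1/((10089 - 8473)*(-8885)) + w(-114, -94)/a)) + 13046 = (-5282 + (1/((10089 - 8473)*(-8885)) + (-94 + (-114)²)/5932)) + 13046 = (-5282 + (-1/8885/1616 + (-94 + 12996)*(1/5932))) + 13046 = (-5282 + ((1/1616)*(-1/8885) + 12902*(1/5932))) + 13046 = (-5282 + (-1/14358160 + 6451/2966)) + 13046 = (-5282 + 46312243597/21293151280) + 13046 = -112424112817363/21293151280 + 13046 = 165366338781517/21293151280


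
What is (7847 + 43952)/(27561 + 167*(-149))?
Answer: 51799/2678 ≈ 19.342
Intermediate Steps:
(7847 + 43952)/(27561 + 167*(-149)) = 51799/(27561 - 24883) = 51799/2678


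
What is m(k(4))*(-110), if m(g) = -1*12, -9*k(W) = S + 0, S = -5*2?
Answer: 1320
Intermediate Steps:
S = -10
k(W) = 10/9 (k(W) = -(-10 + 0)/9 = -1/9*(-10) = 10/9)
m(g) = -12
m(k(4))*(-110) = -12*(-110) = 1320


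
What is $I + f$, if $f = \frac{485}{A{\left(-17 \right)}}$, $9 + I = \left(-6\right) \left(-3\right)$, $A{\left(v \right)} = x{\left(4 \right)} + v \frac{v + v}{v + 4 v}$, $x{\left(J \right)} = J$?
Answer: $- \frac{2299}{14} \approx -164.21$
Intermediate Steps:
$A{\left(v \right)} = 4 + \frac{2 v}{5}$ ($A{\left(v \right)} = 4 + v \frac{v + v}{v + 4 v} = 4 + v \frac{2 v}{5 v} = 4 + v 2 v \frac{1}{5 v} = 4 + v \frac{2}{5} = 4 + \frac{2 v}{5}$)
$I = 9$ ($I = -9 - -18 = -9 + 18 = 9$)
$f = - \frac{2425}{14}$ ($f = \frac{485}{4 + \frac{2}{5} \left(-17\right)} = \frac{485}{4 - \frac{34}{5}} = \frac{485}{- \frac{14}{5}} = 485 \left(- \frac{5}{14}\right) = - \frac{2425}{14} \approx -173.21$)
$I + f = 9 - \frac{2425}{14} = - \frac{2299}{14}$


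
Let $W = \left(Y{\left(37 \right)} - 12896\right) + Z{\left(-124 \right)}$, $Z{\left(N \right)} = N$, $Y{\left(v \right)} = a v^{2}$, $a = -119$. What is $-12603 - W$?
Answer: $163328$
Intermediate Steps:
$Y{\left(v \right)} = - 119 v^{2}$
$W = -175931$ ($W = \left(- 119 \cdot 37^{2} - 12896\right) - 124 = \left(\left(-119\right) 1369 - 12896\right) - 124 = \left(-162911 - 12896\right) - 124 = -175807 - 124 = -175931$)
$-12603 - W = -12603 - -175931 = -12603 + 175931 = 163328$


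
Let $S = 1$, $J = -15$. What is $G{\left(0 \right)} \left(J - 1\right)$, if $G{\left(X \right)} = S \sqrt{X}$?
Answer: $0$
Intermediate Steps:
$G{\left(X \right)} = \sqrt{X}$ ($G{\left(X \right)} = 1 \sqrt{X} = \sqrt{X}$)
$G{\left(0 \right)} \left(J - 1\right) = \sqrt{0} \left(-15 - 1\right) = 0 \left(-16\right) = 0$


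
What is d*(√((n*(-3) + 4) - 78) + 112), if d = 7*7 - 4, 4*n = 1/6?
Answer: 5040 + 45*I*√1186/4 ≈ 5040.0 + 387.43*I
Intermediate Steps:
n = 1/24 (n = (1/6)/4 = (1*(⅙))/4 = (¼)*(⅙) = 1/24 ≈ 0.041667)
d = 45 (d = 49 - 4 = 45)
d*(√((n*(-3) + 4) - 78) + 112) = 45*(√(((1/24)*(-3) + 4) - 78) + 112) = 45*(√((-⅛ + 4) - 78) + 112) = 45*(√(31/8 - 78) + 112) = 45*(√(-593/8) + 112) = 45*(I*√1186/4 + 112) = 45*(112 + I*√1186/4) = 5040 + 45*I*√1186/4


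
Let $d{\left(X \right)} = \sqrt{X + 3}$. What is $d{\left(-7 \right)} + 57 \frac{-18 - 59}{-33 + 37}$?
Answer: $- \frac{4389}{4} + 2 i \approx -1097.3 + 2.0 i$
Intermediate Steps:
$d{\left(X \right)} = \sqrt{3 + X}$
$d{\left(-7 \right)} + 57 \frac{-18 - 59}{-33 + 37} = \sqrt{3 - 7} + 57 \frac{-18 - 59}{-33 + 37} = \sqrt{-4} + 57 \left(- \frac{77}{4}\right) = 2 i + 57 \left(\left(-77\right) \frac{1}{4}\right) = 2 i + 57 \left(- \frac{77}{4}\right) = 2 i - \frac{4389}{4} = - \frac{4389}{4} + 2 i$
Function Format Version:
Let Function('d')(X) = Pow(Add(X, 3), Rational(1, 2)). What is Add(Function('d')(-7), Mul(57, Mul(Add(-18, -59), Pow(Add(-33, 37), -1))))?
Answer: Add(Rational(-4389, 4), Mul(2, I)) ≈ Add(-1097.3, Mul(2.0000, I))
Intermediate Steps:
Function('d')(X) = Pow(Add(3, X), Rational(1, 2))
Add(Function('d')(-7), Mul(57, Mul(Add(-18, -59), Pow(Add(-33, 37), -1)))) = Add(Pow(Add(3, -7), Rational(1, 2)), Mul(57, Mul(Add(-18, -59), Pow(Add(-33, 37), -1)))) = Add(Pow(-4, Rational(1, 2)), Mul(57, Mul(-77, Pow(4, -1)))) = Add(Mul(2, I), Mul(57, Mul(-77, Rational(1, 4)))) = Add(Mul(2, I), Mul(57, Rational(-77, 4))) = Add(Mul(2, I), Rational(-4389, 4)) = Add(Rational(-4389, 4), Mul(2, I))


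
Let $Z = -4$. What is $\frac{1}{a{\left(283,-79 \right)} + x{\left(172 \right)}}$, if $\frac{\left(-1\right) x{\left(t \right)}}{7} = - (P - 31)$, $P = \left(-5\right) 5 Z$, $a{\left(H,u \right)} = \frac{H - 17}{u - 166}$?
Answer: $\frac{35}{16867} \approx 0.0020751$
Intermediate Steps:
$a{\left(H,u \right)} = \frac{-17 + H}{-166 + u}$
$P = 100$ ($P = \left(-5\right) 5 \left(-4\right) = \left(-25\right) \left(-4\right) = 100$)
$x{\left(t \right)} = 483$ ($x{\left(t \right)} = - 7 \left(- (100 - 31)\right) = - 7 \left(\left(-1\right) 69\right) = \left(-7\right) \left(-69\right) = 483$)
$\frac{1}{a{\left(283,-79 \right)} + x{\left(172 \right)}} = \frac{1}{\frac{-17 + 283}{-166 - 79} + 483} = \frac{1}{\frac{1}{-245} \cdot 266 + 483} = \frac{1}{\left(- \frac{1}{245}\right) 266 + 483} = \frac{1}{- \frac{38}{35} + 483} = \frac{1}{\frac{16867}{35}} = \frac{35}{16867}$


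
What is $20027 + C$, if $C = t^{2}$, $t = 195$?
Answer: $58052$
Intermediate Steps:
$C = 38025$ ($C = 195^{2} = 38025$)
$20027 + C = 20027 + 38025 = 58052$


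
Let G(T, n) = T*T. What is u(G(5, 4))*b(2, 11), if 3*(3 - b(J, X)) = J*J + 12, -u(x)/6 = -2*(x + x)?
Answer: -1400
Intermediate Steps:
G(T, n) = T²
u(x) = 24*x (u(x) = -(-12)*(x + x) = -(-12)*2*x = -(-24)*x = 24*x)
b(J, X) = -1 - J²/3 (b(J, X) = 3 - (J*J + 12)/3 = 3 - (J² + 12)/3 = 3 - (12 + J²)/3 = 3 + (-4 - J²/3) = -1 - J²/3)
u(G(5, 4))*b(2, 11) = (24*5²)*(-1 - ⅓*2²) = (24*25)*(-1 - ⅓*4) = 600*(-1 - 4/3) = 600*(-7/3) = -1400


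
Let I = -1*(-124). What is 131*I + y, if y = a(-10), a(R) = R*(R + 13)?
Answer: 16214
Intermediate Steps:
a(R) = R*(13 + R)
y = -30 (y = -10*(13 - 10) = -10*3 = -30)
I = 124
131*I + y = 131*124 - 30 = 16244 - 30 = 16214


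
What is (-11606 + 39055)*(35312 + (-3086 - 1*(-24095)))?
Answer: 1545955129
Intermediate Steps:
(-11606 + 39055)*(35312 + (-3086 - 1*(-24095))) = 27449*(35312 + (-3086 + 24095)) = 27449*(35312 + 21009) = 27449*56321 = 1545955129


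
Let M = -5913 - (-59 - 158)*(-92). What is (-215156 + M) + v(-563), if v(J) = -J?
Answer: -240470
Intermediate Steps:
M = -25877 (M = -5913 - (-217)*(-92) = -5913 - 1*19964 = -5913 - 19964 = -25877)
(-215156 + M) + v(-563) = (-215156 - 25877) - 1*(-563) = -241033 + 563 = -240470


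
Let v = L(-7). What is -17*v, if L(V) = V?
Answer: 119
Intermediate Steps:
v = -7
-17*v = -17*(-7) = 119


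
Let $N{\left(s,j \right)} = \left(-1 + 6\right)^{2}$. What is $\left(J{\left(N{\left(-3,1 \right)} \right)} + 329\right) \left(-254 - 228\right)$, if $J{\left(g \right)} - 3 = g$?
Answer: $-172074$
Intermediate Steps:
$N{\left(s,j \right)} = 25$ ($N{\left(s,j \right)} = 5^{2} = 25$)
$J{\left(g \right)} = 3 + g$
$\left(J{\left(N{\left(-3,1 \right)} \right)} + 329\right) \left(-254 - 228\right) = \left(\left(3 + 25\right) + 329\right) \left(-254 - 228\right) = \left(28 + 329\right) \left(-482\right) = 357 \left(-482\right) = -172074$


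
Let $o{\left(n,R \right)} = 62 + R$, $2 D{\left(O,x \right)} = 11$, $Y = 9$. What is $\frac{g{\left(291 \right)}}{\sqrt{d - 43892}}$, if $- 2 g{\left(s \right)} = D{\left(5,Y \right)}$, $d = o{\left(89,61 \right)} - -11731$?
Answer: $\frac{11 i \sqrt{32038}}{128152} \approx 0.015364 i$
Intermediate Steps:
$D{\left(O,x \right)} = \frac{11}{2}$ ($D{\left(O,x \right)} = \frac{1}{2} \cdot 11 = \frac{11}{2}$)
$d = 11854$ ($d = \left(62 + 61\right) - -11731 = 123 + 11731 = 11854$)
$g{\left(s \right)} = - \frac{11}{4}$ ($g{\left(s \right)} = \left(- \frac{1}{2}\right) \frac{11}{2} = - \frac{11}{4}$)
$\frac{g{\left(291 \right)}}{\sqrt{d - 43892}} = - \frac{11}{4 \sqrt{11854 - 43892}} = - \frac{11}{4 \sqrt{-32038}} = - \frac{11}{4 i \sqrt{32038}} = - \frac{11 \left(- \frac{i \sqrt{32038}}{32038}\right)}{4} = \frac{11 i \sqrt{32038}}{128152}$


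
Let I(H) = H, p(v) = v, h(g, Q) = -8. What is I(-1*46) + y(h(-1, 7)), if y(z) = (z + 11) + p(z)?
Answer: -51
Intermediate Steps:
y(z) = 11 + 2*z (y(z) = (z + 11) + z = (11 + z) + z = 11 + 2*z)
I(-1*46) + y(h(-1, 7)) = -1*46 + (11 + 2*(-8)) = -46 + (11 - 16) = -46 - 5 = -51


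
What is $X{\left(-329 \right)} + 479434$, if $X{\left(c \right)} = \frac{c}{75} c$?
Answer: $\frac{36065791}{75} \approx 4.8088 \cdot 10^{5}$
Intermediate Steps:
$X{\left(c \right)} = \frac{c^{2}}{75}$ ($X{\left(c \right)} = c \frac{1}{75} c = \frac{c}{75} c = \frac{c^{2}}{75}$)
$X{\left(-329 \right)} + 479434 = \frac{\left(-329\right)^{2}}{75} + 479434 = \frac{1}{75} \cdot 108241 + 479434 = \frac{108241}{75} + 479434 = \frac{36065791}{75}$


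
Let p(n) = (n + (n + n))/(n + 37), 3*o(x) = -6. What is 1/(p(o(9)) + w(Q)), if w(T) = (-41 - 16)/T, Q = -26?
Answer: 910/1839 ≈ 0.49483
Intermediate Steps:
o(x) = -2 (o(x) = (⅓)*(-6) = -2)
w(T) = -57/T
p(n) = 3*n/(37 + n) (p(n) = (n + 2*n)/(37 + n) = (3*n)/(37 + n) = 3*n/(37 + n))
1/(p(o(9)) + w(Q)) = 1/(3*(-2)/(37 - 2) - 57/(-26)) = 1/(3*(-2)/35 - 57*(-1/26)) = 1/(3*(-2)*(1/35) + 57/26) = 1/(-6/35 + 57/26) = 1/(1839/910) = 910/1839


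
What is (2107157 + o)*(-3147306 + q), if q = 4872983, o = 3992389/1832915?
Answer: 6664985061162134788/1832915 ≈ 3.6363e+12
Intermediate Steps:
o = 3992389/1832915 (o = 3992389*(1/1832915) = 3992389/1832915 ≈ 2.1782)
(2107157 + o)*(-3147306 + q) = (2107157 + 3992389/1832915)*(-3147306 + 4872983) = (3862243665044/1832915)*1725677 = 6664985061162134788/1832915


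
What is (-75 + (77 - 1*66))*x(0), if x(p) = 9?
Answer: -576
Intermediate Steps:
(-75 + (77 - 1*66))*x(0) = (-75 + (77 - 1*66))*9 = (-75 + (77 - 66))*9 = (-75 + 11)*9 = -64*9 = -576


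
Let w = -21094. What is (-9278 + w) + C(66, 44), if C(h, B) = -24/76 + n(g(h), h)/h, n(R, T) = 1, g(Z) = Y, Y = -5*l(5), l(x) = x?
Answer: -38086865/1254 ≈ -30372.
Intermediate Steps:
Y = -25 (Y = -5*5 = -25)
g(Z) = -25
C(h, B) = -6/19 + 1/h (C(h, B) = -24/76 + 1/h = -24*1/76 + 1/h = -6/19 + 1/h)
(-9278 + w) + C(66, 44) = (-9278 - 21094) + (-6/19 + 1/66) = -30372 + (-6/19 + 1/66) = -30372 - 377/1254 = -38086865/1254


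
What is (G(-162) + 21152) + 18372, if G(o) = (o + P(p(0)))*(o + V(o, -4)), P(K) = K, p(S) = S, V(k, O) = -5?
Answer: 66578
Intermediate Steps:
G(o) = o*(-5 + o) (G(o) = (o + 0)*(o - 5) = o*(-5 + o))
(G(-162) + 21152) + 18372 = (-162*(-5 - 162) + 21152) + 18372 = (-162*(-167) + 21152) + 18372 = (27054 + 21152) + 18372 = 48206 + 18372 = 66578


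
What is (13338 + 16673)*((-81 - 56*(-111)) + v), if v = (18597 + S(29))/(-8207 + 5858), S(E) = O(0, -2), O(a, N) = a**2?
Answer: 143977952566/783 ≈ 1.8388e+8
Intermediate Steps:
S(E) = 0 (S(E) = 0**2 = 0)
v = -6199/783 (v = (18597 + 0)/(-8207 + 5858) = 18597/(-2349) = 18597*(-1/2349) = -6199/783 ≈ -7.9170)
(13338 + 16673)*((-81 - 56*(-111)) + v) = (13338 + 16673)*((-81 - 56*(-111)) - 6199/783) = 30011*((-81 + 6216) - 6199/783) = 30011*(6135 - 6199/783) = 30011*(4797506/783) = 143977952566/783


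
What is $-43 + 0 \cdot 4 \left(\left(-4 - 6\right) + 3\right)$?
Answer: $-43$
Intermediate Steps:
$-43 + 0 \cdot 4 \left(\left(-4 - 6\right) + 3\right) = -43 + 0 \cdot 4 \left(-10 + 3\right) = -43 + 0 \cdot 4 \left(-7\right) = -43 + 0 \left(-28\right) = -43 + 0 = -43$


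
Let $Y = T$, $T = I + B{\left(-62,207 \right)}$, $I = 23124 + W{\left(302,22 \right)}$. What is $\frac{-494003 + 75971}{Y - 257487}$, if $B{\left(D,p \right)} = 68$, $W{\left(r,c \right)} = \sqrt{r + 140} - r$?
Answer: $\frac{98069053104}{55035751967} + \frac{418032 \sqrt{442}}{55035751967} \approx 1.7821$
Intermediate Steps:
$W{\left(r,c \right)} = \sqrt{140 + r} - r$
$I = 22822 + \sqrt{442}$ ($I = 23124 + \left(\sqrt{140 + 302} - 302\right) = 23124 - \left(302 - \sqrt{442}\right) = 22822 + \sqrt{442} \approx 22843.0$)
$T = 22890 + \sqrt{442}$ ($T = \left(22822 + \sqrt{442}\right) + 68 = 22890 + \sqrt{442} \approx 22911.0$)
$Y = 22890 + \sqrt{442} \approx 22911.0$
$\frac{-494003 + 75971}{Y - 257487} = \frac{-494003 + 75971}{\left(22890 + \sqrt{442}\right) - 257487} = - \frac{418032}{-234597 + \sqrt{442}}$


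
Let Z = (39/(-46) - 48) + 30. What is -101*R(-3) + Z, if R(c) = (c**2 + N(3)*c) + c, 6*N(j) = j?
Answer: -10887/23 ≈ -473.35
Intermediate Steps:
N(j) = j/6
R(c) = c**2 + 3*c/2 (R(c) = (c**2 + ((1/6)*3)*c) + c = (c**2 + c/2) + c = c**2 + 3*c/2)
Z = -867/46 (Z = (39*(-1/46) - 48) + 30 = (-39/46 - 48) + 30 = -2247/46 + 30 = -867/46 ≈ -18.848)
-101*R(-3) + Z = -101*(-3)*(3 + 2*(-3))/2 - 867/46 = -101*(-3)*(3 - 6)/2 - 867/46 = -101*(-3)*(-3)/2 - 867/46 = -101*9/2 - 867/46 = -909/2 - 867/46 = -10887/23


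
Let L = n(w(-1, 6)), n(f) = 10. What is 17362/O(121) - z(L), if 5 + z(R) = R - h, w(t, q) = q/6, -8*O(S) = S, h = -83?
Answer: -149544/121 ≈ -1235.9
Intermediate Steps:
O(S) = -S/8
w(t, q) = q/6 (w(t, q) = q*(⅙) = q/6)
L = 10
z(R) = 78 + R (z(R) = -5 + (R - 1*(-83)) = -5 + (R + 83) = -5 + (83 + R) = 78 + R)
17362/O(121) - z(L) = 17362/((-⅛*121)) - (78 + 10) = 17362/(-121/8) - 1*88 = 17362*(-8/121) - 88 = -138896/121 - 88 = -149544/121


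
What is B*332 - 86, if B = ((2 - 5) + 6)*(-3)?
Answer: -3074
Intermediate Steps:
B = -9 (B = (-3 + 6)*(-3) = 3*(-3) = -9)
B*332 - 86 = -9*332 - 86 = -2988 - 86 = -3074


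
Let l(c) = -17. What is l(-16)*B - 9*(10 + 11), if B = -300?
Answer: 4911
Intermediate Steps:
l(-16)*B - 9*(10 + 11) = -17*(-300) - 9*(10 + 11) = 5100 - 9*21 = 5100 - 189 = 4911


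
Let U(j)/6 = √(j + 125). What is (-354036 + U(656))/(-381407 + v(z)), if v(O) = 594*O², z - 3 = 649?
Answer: -354036/252130369 + 6*√781/252130369 ≈ -0.0014035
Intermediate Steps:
z = 652 (z = 3 + 649 = 652)
U(j) = 6*√(125 + j) (U(j) = 6*√(j + 125) = 6*√(125 + j))
(-354036 + U(656))/(-381407 + v(z)) = (-354036 + 6*√(125 + 656))/(-381407 + 594*652²) = (-354036 + 6*√781)/(-381407 + 594*425104) = (-354036 + 6*√781)/(-381407 + 252511776) = (-354036 + 6*√781)/252130369 = (-354036 + 6*√781)*(1/252130369) = -354036/252130369 + 6*√781/252130369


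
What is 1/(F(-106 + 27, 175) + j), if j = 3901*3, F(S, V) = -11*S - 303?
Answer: 1/12269 ≈ 8.1506e-5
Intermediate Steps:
F(S, V) = -303 - 11*S
j = 11703
1/(F(-106 + 27, 175) + j) = 1/((-303 - 11*(-106 + 27)) + 11703) = 1/((-303 - 11*(-79)) + 11703) = 1/((-303 + 869) + 11703) = 1/(566 + 11703) = 1/12269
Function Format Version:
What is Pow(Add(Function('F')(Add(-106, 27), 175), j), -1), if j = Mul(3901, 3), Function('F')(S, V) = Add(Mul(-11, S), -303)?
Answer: Rational(1, 12269) ≈ 8.1506e-5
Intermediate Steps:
Function('F')(S, V) = Add(-303, Mul(-11, S))
j = 11703
Pow(Add(Function('F')(Add(-106, 27), 175), j), -1) = Pow(Add(Add(-303, Mul(-11, Add(-106, 27))), 11703), -1) = Pow(Add(Add(-303, Mul(-11, -79)), 11703), -1) = Pow(Add(Add(-303, 869), 11703), -1) = Pow(Add(566, 11703), -1) = Pow(12269, -1) = Rational(1, 12269)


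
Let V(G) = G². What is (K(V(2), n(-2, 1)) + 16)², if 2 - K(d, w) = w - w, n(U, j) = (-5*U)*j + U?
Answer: 324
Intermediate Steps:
n(U, j) = U - 5*U*j (n(U, j) = -5*U*j + U = U - 5*U*j)
K(d, w) = 2 (K(d, w) = 2 - (w - w) = 2 - 1*0 = 2 + 0 = 2)
(K(V(2), n(-2, 1)) + 16)² = (2 + 16)² = 18² = 324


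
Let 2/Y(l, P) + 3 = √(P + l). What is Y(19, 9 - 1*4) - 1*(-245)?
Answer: 1227/5 + 4*√6/15 ≈ 246.05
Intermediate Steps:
Y(l, P) = 2/(-3 + √(P + l))
Y(19, 9 - 1*4) - 1*(-245) = 2/(-3 + √((9 - 1*4) + 19)) - 1*(-245) = 2/(-3 + √((9 - 4) + 19)) + 245 = 2/(-3 + √(5 + 19)) + 245 = 2/(-3 + √24) + 245 = 2/(-3 + 2*√6) + 245 = 245 + 2/(-3 + 2*√6)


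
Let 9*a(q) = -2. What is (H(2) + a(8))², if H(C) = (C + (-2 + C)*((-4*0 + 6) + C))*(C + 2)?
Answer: 4900/81 ≈ 60.494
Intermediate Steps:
a(q) = -2/9 (a(q) = (⅑)*(-2) = -2/9)
H(C) = (2 + C)*(C + (-2 + C)*(6 + C)) (H(C) = (C + (-2 + C)*((0 + 6) + C))*(2 + C) = (C + (-2 + C)*(6 + C))*(2 + C) = (2 + C)*(C + (-2 + C)*(6 + C)))
(H(2) + a(8))² = ((-24 + 2³ - 2*2 + 7*2²) - 2/9)² = ((-24 + 8 - 4 + 7*4) - 2/9)² = ((-24 + 8 - 4 + 28) - 2/9)² = (8 - 2/9)² = (70/9)² = 4900/81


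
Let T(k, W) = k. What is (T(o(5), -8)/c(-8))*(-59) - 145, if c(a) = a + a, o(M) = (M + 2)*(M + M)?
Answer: 905/8 ≈ 113.13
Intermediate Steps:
o(M) = 2*M*(2 + M) (o(M) = (2 + M)*(2*M) = 2*M*(2 + M))
c(a) = 2*a
(T(o(5), -8)/c(-8))*(-59) - 145 = ((2*5*(2 + 5))/((2*(-8))))*(-59) - 145 = ((2*5*7)/(-16))*(-59) - 145 = (70*(-1/16))*(-59) - 145 = -35/8*(-59) - 145 = 2065/8 - 145 = 905/8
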